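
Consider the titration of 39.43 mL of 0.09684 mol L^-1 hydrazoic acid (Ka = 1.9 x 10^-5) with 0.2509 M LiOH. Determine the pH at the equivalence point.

8.78

n(HN3) = 0.09684 x 0.03943 = 0.003818 mol; V(LiOH) at equivalence = 0.003818/0.2509 = 0.01522 L.
At equivalence all the acid is converted to N3-; total volume = 0.03943 + 0.01522 = 0.05465 L, so [N3-] = 0.003818/0.05465 = 0.06987 M.
Kb = Kw/Ka = 1.0e-14 / 1.9 x 10^-5 = 5.26e-10.
[OH^-] = sqrt(Kb x [N3-]) = sqrt(5.26e-10 x 0.06987) = 6.06e-6 M.
pOH = 5.22, so pH = 14.00 - 5.22 = 8.78.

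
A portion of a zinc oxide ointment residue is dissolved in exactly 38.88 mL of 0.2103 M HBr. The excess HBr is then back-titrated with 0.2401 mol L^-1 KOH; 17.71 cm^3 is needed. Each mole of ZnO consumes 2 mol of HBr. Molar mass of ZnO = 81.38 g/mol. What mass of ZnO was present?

0.160 g

Total n(HBr) added = 0.2103 x 0.03888 = 0.008176 mol.
n(KOH) used = 0.2401 x 0.01771 = 0.004252 mol, which equals the excess n(HBr).
So n(HBr) consumed by the sample = 0.008176 - 0.004252 = 0.003924 mol.
n(ZnO) = 0.003924 / 2 = 0.001962 mol.
mass = 0.001962 mol x 81.38 g/mol = 0.160 g.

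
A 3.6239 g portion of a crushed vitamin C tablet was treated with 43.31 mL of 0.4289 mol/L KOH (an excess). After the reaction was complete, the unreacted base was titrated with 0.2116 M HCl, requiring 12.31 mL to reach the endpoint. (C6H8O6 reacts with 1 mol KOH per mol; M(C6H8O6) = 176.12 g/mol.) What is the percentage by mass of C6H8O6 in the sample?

Total n(KOH) added = 0.4289 x 0.04331 = 0.01858 mol.
n(HCl) used = 0.2116 x 0.01231 = 0.002605 mol, which equals the excess n(KOH).
So n(KOH) consumed by the sample = 0.01858 - 0.002605 = 0.01597 mol.
n(C6H8O6) = 0.01597 / 1 = 0.01597 mol.
mass C6H8O6 = 0.01597 x 176.12 = 2.813 g, so %C6H8O6 = 2.813/3.6239 x 100 = 77.6%.

77.6%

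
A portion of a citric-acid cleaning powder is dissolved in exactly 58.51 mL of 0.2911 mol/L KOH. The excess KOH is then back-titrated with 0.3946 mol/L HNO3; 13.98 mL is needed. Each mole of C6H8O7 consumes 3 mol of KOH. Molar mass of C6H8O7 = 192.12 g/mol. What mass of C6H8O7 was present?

0.737 g

Total n(KOH) added = 0.2911 x 0.05851 = 0.01703 mol.
n(HNO3) used = 0.3946 x 0.01398 = 0.005517 mol, which equals the excess n(KOH).
So n(KOH) consumed by the sample = 0.01703 - 0.005517 = 0.01152 mol.
n(C6H8O7) = 0.01152 / 3 = 0.003839 mol.
mass = 0.003839 mol x 192.12 g/mol = 0.737 g.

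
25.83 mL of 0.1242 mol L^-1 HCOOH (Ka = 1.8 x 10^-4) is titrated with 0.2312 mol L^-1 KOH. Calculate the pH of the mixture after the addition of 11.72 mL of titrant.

Initial n(HCOOH) = 0.1242 x 0.02583 = 0.003208 mol.
n(KOH) added = 0.2312 x 0.01172 = 0.002710 mol, converting that many moles of HCOOH to HCOO-.
Remaining n(HCOOH) = 0.0004984 mol; n(HCOO-) = 0.002710 mol.
By Henderson-Hasselbalch, pH = pKa + log([A^-]/[HA]) = 3.74 + log(0.002710/0.0004984) = 3.74 + (+0.74) = 4.48.

4.48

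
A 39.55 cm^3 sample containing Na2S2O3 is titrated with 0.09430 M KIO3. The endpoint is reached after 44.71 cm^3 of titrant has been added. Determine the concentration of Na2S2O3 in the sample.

n(KIO3) = 0.09430 x 0.04471 = 0.004216 mol.
From the balanced equation, 1 mol KIO3 reacts with 6 mol Na2S2O3, so n(Na2S2O3) = 0.004216 x 6/1 = 0.02530 mol.
[Na2S2O3] = 0.02530 / 0.03955 L = 0.640 M.

0.640 M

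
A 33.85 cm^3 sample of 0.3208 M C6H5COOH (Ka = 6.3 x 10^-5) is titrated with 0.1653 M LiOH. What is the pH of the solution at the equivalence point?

8.62

n(C6H5COOH) = 0.3208 x 0.03385 = 0.01086 mol; V(LiOH) at equivalence = 0.01086/0.1653 = 0.06569 L.
At equivalence all the acid is converted to C6H5COO-; total volume = 0.03385 + 0.06569 = 0.09954 L, so [C6H5COO-] = 0.01086/0.09954 = 0.1091 M.
Kb = Kw/Ka = 1.0e-14 / 6.3 x 10^-5 = 1.59e-10.
[OH^-] = sqrt(Kb x [C6H5COO-]) = sqrt(1.59e-10 x 0.1091) = 4.16e-6 M.
pOH = 5.38, so pH = 14.00 - 5.38 = 8.62.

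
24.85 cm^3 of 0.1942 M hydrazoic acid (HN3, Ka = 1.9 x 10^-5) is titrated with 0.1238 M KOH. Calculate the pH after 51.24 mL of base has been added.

12.30

n(acid) = 0.1942 x 0.02485 = 0.004826 mol; n(KOH) added = 0.1238 x 0.05124 = 0.006344 mol.
Base is in excess by 0.006344 - 0.004826 = 0.001518 mol in a total volume of 0.07609 L.
[OH^-] = 0.001518/0.07609 = 0.01995 M, so pOH = 1.70 and pH = 14.00 - 1.70 = 12.30.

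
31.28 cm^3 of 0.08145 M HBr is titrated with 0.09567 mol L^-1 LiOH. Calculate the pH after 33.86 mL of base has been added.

n(acid) = 0.08145 x 0.03128 = 0.002548 mol; n(LiOH) added = 0.09567 x 0.03386 = 0.003239 mol.
Base is in excess by 0.003239 - 0.002548 = 0.0006916 mol in a total volume of 0.06514 L.
[OH^-] = 0.0006916/0.06514 = 0.01062 M, so pOH = 1.97 and pH = 14.00 - 1.97 = 12.03.

12.03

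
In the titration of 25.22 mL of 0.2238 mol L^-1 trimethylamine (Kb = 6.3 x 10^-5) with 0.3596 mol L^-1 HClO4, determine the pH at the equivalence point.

5.33

n((CH3)3N) = 0.2238 x 0.02522 = 0.005644 mol; V(HClO4) at equivalence = 0.005644/0.3596 = 0.01570 L.
At equivalence the base is fully converted to (CH3)3NH+; total volume = 0.04092 L, so [(CH3)3NH+] = 0.005644/0.04092 = 0.1379 M.
Ka((CH3)3NH+) = Kw/Kb = 1.0e-14 / 6.3 x 10^-5 = 1.59e-10.
[H^+] = sqrt(Ka x [(CH3)3NH+]) = sqrt(1.59e-10 x 0.1379) = 4.68e-6 M.
pH = -log(4.68e-6) = 5.33.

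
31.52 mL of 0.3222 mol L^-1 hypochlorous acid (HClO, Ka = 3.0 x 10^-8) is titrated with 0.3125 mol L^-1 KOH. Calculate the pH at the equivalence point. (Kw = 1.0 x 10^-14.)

n(HClO) = 0.3222 x 0.03152 = 0.01016 mol; V(KOH) at equivalence = 0.01016/0.3125 = 0.03250 L.
At equivalence all the acid is converted to ClO-; total volume = 0.03152 + 0.03250 = 0.06402 L, so [ClO-] = 0.01016/0.06402 = 0.1586 M.
Kb = Kw/Ka = 1.0e-14 / 3.0 x 10^-8 = 3.33e-7.
[OH^-] = sqrt(Kb x [ClO-]) = sqrt(3.33e-7 x 0.1586) = 0.000230 M.
pOH = 3.64, so pH = 14.00 - 3.64 = 10.36.

10.36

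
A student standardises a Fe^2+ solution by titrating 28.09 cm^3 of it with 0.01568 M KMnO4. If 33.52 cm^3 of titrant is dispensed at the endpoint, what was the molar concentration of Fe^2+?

n(KMnO4) = 0.01568 x 0.03352 = 0.0005256 mol.
From the balanced equation, 1 mol KMnO4 reacts with 5 mol Fe^2+, so n(Fe^2+) = 0.0005256 x 5/1 = 0.002628 mol.
[Fe^2+] = 0.002628 / 0.02809 L = 0.0936 M.

0.0936 M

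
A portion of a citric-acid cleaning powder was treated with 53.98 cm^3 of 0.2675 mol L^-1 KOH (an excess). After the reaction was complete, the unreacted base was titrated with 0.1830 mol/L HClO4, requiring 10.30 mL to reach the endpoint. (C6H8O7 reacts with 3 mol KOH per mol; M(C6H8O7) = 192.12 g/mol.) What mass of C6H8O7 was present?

0.804 g

Total n(KOH) added = 0.2675 x 0.05398 = 0.01444 mol.
n(HClO4) used = 0.1830 x 0.01030 = 0.001885 mol, which equals the excess n(KOH).
So n(KOH) consumed by the sample = 0.01444 - 0.001885 = 0.01255 mol.
n(C6H8O7) = 0.01255 / 3 = 0.004185 mol.
mass = 0.004185 mol x 192.12 g/mol = 0.804 g.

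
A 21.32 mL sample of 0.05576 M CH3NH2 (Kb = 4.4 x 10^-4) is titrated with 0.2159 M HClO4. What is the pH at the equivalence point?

n(CH3NH2) = 0.05576 x 0.02132 = 0.001189 mol; V(HClO4) at equivalence = 0.001189/0.2159 = 0.005506 L.
At equivalence the base is fully converted to CH3NH3+; total volume = 0.02683 L, so [CH3NH3+] = 0.001189/0.02683 = 0.04431 M.
Ka(CH3NH3+) = Kw/Kb = 1.0e-14 / 4.4 x 10^-4 = 2.27e-11.
[H^+] = sqrt(Ka x [CH3NH3+]) = sqrt(2.27e-11 x 0.04431) = 1.00e-6 M.
pH = -log(1.00e-6) = 6.00.

6.00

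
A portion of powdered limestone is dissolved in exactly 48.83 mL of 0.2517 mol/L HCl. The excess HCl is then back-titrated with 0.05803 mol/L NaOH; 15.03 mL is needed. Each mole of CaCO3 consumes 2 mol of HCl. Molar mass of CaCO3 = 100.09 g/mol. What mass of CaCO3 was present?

0.571 g

Total n(HCl) added = 0.2517 x 0.04883 = 0.01229 mol.
n(NaOH) used = 0.05803 x 0.01503 = 0.0008722 mol, which equals the excess n(HCl).
So n(HCl) consumed by the sample = 0.01229 - 0.0008722 = 0.01142 mol.
n(CaCO3) = 0.01142 / 2 = 0.005709 mol.
mass = 0.005709 mol x 100.09 g/mol = 0.571 g.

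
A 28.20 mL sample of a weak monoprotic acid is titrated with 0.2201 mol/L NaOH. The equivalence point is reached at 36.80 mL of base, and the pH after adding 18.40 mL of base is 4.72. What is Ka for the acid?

18.40 mL is half of the equivalence volume, so this is the half-equivalence point where [HA] = [A^-].
At half-equivalence pH = pKa, so pKa = 4.72.
Ka = 10^(-4.72) = 1.9 x 10^-5.

1.9 x 10^-5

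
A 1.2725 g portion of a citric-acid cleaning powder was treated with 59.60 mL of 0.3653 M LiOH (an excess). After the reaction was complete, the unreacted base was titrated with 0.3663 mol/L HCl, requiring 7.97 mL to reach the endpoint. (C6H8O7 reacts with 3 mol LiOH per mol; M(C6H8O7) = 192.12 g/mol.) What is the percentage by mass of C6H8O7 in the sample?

Total n(LiOH) added = 0.3653 x 0.05960 = 0.02177 mol.
n(HCl) used = 0.3663 x 0.007970 = 0.002919 mol, which equals the excess n(LiOH).
So n(LiOH) consumed by the sample = 0.02177 - 0.002919 = 0.01885 mol.
n(C6H8O7) = 0.01885 / 3 = 0.006284 mol.
mass C6H8O7 = 0.006284 x 192.12 = 1.207 g, so %C6H8O7 = 1.207/1.2725 x 100 = 94.9%.

94.9%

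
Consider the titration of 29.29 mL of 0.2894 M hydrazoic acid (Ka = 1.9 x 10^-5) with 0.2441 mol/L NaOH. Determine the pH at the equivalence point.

8.92

n(HN3) = 0.2894 x 0.02929 = 0.008477 mol; V(NaOH) at equivalence = 0.008477/0.2441 = 0.03473 L.
At equivalence all the acid is converted to N3-; total volume = 0.02929 + 0.03473 = 0.06402 L, so [N3-] = 0.008477/0.06402 = 0.1324 M.
Kb = Kw/Ka = 1.0e-14 / 1.9 x 10^-5 = 5.26e-10.
[OH^-] = sqrt(Kb x [N3-]) = sqrt(5.26e-10 x 0.1324) = 8.35e-6 M.
pOH = 5.08, so pH = 14.00 - 5.08 = 8.92.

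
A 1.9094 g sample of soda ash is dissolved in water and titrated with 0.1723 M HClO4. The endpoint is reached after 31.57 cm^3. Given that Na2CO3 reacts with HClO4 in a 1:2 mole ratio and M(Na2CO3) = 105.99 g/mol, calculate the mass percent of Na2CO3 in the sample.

n(HClO4) = 0.1723 x 0.03157 = 0.005440 mol.
n(Na2CO3) = 0.005440 / 2 = 0.002720 mol.
mass of Na2CO3 = 0.002720 x 105.99 = 0.2883 g.
% purity = 0.2883 / 1.9094 x 100 = 15.1%.

15.1%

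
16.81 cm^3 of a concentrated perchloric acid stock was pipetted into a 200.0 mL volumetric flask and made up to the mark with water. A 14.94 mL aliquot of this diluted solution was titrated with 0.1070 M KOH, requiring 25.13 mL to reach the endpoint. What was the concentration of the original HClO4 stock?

n(KOH) = 0.1070 x 0.02513 = 0.002689 mol.
n(HClO4) in the aliquot = 0.002689 mol.
[diluted HClO4] = 0.002689 / 0.01494 = 0.1800 M.
Dilution factor = 200.0/16.81 = 11.90, so [stock] = 0.1800 x 11.90 = 2.14 M.

2.14 M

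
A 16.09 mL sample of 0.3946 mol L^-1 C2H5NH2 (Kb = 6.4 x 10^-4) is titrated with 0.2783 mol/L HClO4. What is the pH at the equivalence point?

5.80

n(C2H5NH2) = 0.3946 x 0.01609 = 0.006349 mol; V(HClO4) at equivalence = 0.006349/0.2783 = 0.02281 L.
At equivalence the base is fully converted to C2H5NH3+; total volume = 0.03890 L, so [C2H5NH3+] = 0.006349/0.03890 = 0.1632 M.
Ka(C2H5NH3+) = Kw/Kb = 1.0e-14 / 6.4 x 10^-4 = 1.56e-11.
[H^+] = sqrt(Ka x [C2H5NH3+]) = sqrt(1.56e-11 x 0.1632) = 1.60e-6 M.
pH = -log(1.60e-6) = 5.80.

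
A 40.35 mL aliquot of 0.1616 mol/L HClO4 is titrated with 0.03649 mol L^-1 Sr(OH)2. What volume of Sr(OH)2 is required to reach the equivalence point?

89.3 mL

n(HClO4) = 0.1616 mol/L x 0.04035 L = 0.006521 mol.
The neutralisation is 2 HClO4 : 1 Sr(OH)2, so n(Sr(OH)2) = 0.006521 x 1/2 = 0.003260 mol.
V(Sr(OH)2) = 0.003260 / 0.03649 = 0.08935 L = 89.3 mL.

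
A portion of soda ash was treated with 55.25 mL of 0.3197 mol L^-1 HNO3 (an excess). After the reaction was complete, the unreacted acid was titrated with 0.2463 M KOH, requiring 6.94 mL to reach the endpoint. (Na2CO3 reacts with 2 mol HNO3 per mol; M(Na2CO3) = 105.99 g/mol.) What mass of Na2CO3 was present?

Total n(HNO3) added = 0.3197 x 0.05525 = 0.01766 mol.
n(KOH) used = 0.2463 x 0.006940 = 0.001709 mol, which equals the excess n(HNO3).
So n(HNO3) consumed by the sample = 0.01766 - 0.001709 = 0.01595 mol.
n(Na2CO3) = 0.01595 / 2 = 0.007977 mol.
mass = 0.007977 mol x 105.99 g/mol = 0.845 g.

0.845 g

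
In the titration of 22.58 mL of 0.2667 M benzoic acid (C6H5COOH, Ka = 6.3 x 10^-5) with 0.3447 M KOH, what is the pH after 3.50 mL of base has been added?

3.60

Initial n(C6H5COOH) = 0.2667 x 0.02258 = 0.006022 mol.
n(KOH) added = 0.3447 x 0.003500 = 0.001206 mol, converting that many moles of C6H5COOH to C6H5COO-.
Remaining n(C6H5COOH) = 0.004816 mol; n(C6H5COO-) = 0.001206 mol.
By Henderson-Hasselbalch, pH = pKa + log([A^-]/[HA]) = 4.20 + log(0.001206/0.004816) = 4.20 + (-0.60) = 3.60.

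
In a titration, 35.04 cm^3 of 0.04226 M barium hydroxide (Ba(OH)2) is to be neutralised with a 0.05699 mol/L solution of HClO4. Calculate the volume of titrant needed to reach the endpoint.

n(Ba(OH)2) = 0.04226 mol/L x 0.03504 L = 0.001481 mol.
The neutralisation is 1 Ba(OH)2 : 2 HClO4, so n(HClO4) = 0.001481 x 2/1 = 0.002962 mol.
V(HClO4) = 0.002962 / 0.05699 = 0.05197 L = 52.0 mL.

52.0 mL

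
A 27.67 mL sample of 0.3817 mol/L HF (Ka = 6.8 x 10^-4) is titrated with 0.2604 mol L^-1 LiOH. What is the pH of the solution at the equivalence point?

n(HF) = 0.3817 x 0.02767 = 0.01056 mol; V(LiOH) at equivalence = 0.01056/0.2604 = 0.04056 L.
At equivalence all the acid is converted to F-; total volume = 0.02767 + 0.04056 = 0.06823 L, so [F-] = 0.01056/0.06823 = 0.1548 M.
Kb = Kw/Ka = 1.0e-14 / 6.8 x 10^-4 = 1.47e-11.
[OH^-] = sqrt(Kb x [F-]) = sqrt(1.47e-11 x 0.1548) = 1.51e-6 M.
pOH = 5.82, so pH = 14.00 - 5.82 = 8.18.

8.18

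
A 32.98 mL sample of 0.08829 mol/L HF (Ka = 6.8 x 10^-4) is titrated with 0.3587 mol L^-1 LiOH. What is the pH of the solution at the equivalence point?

8.01

n(HF) = 0.08829 x 0.03298 = 0.002912 mol; V(LiOH) at equivalence = 0.002912/0.3587 = 0.008118 L.
At equivalence all the acid is converted to F-; total volume = 0.03298 + 0.008118 = 0.04110 L, so [F-] = 0.002912/0.04110 = 0.07085 M.
Kb = Kw/Ka = 1.0e-14 / 6.8 x 10^-4 = 1.47e-11.
[OH^-] = sqrt(Kb x [F-]) = sqrt(1.47e-11 x 0.07085) = 1.02e-6 M.
pOH = 5.99, so pH = 14.00 - 5.99 = 8.01.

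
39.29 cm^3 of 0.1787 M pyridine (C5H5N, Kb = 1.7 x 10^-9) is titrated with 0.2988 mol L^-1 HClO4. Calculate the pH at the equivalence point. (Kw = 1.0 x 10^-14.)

3.09

n(C5H5N) = 0.1787 x 0.03929 = 0.007021 mol; V(HClO4) at equivalence = 0.007021/0.2988 = 0.02350 L.
At equivalence the base is fully converted to C5H5NH+; total volume = 0.06279 L, so [C5H5NH+] = 0.007021/0.06279 = 0.1118 M.
Ka(C5H5NH+) = Kw/Kb = 1.0e-14 / 1.7 x 10^-9 = 5.88e-6.
[H^+] = sqrt(Ka x [C5H5NH+]) = sqrt(5.88e-6 x 0.1118) = 0.000811 M.
pH = -log(0.000811) = 3.09.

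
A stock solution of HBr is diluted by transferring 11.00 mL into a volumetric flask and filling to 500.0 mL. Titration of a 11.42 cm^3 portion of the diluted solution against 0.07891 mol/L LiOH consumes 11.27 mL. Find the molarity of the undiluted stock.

3.54 M

n(LiOH) = 0.07891 x 0.01127 = 0.0008893 mol.
n(HBr) in the aliquot = 0.0008893 mol.
[diluted HBr] = 0.0008893 / 0.01142 = 0.07787 M.
Dilution factor = 500.0/11.00 = 45.45, so [stock] = 0.07787 x 45.45 = 3.54 M.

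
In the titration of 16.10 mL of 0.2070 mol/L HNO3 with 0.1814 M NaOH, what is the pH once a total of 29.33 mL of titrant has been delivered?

12.64

n(acid) = 0.2070 x 0.01610 = 0.003333 mol; n(NaOH) added = 0.1814 x 0.02933 = 0.005320 mol.
Base is in excess by 0.005320 - 0.003333 = 0.001988 mol in a total volume of 0.04543 L.
[OH^-] = 0.001988/0.04543 = 0.04375 M, so pOH = 1.36 and pH = 14.00 - 1.36 = 12.64.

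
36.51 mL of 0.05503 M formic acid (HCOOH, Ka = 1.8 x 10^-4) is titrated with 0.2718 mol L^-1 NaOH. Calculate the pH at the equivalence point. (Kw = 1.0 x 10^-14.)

n(HCOOH) = 0.05503 x 0.03651 = 0.002009 mol; V(NaOH) at equivalence = 0.002009/0.2718 = 0.007392 L.
At equivalence all the acid is converted to HCOO-; total volume = 0.03651 + 0.007392 = 0.04390 L, so [HCOO-] = 0.002009/0.04390 = 0.04576 M.
Kb = Kw/Ka = 1.0e-14 / 1.8 x 10^-4 = 5.56e-11.
[OH^-] = sqrt(Kb x [HCOO-]) = sqrt(5.56e-11 x 0.04576) = 1.59e-6 M.
pOH = 5.80, so pH = 14.00 - 5.80 = 8.20.

8.20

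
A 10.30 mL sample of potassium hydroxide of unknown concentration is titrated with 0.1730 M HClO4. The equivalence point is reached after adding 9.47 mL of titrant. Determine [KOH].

n(HClO4) delivered = 0.1730 x 0.009470 = 0.001638 mol.
For a 1:1 reaction, n(KOH) = 0.001638 mol.
[KOH] = 0.001638 mol / 0.01030 L = 0.159 M.

0.159 M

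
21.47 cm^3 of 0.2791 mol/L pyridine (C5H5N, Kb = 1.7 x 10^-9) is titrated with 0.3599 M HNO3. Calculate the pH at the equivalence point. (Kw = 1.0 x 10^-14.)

n(C5H5N) = 0.2791 x 0.02147 = 0.005992 mol; V(HNO3) at equivalence = 0.005992/0.3599 = 0.01665 L.
At equivalence the base is fully converted to C5H5NH+; total volume = 0.03812 L, so [C5H5NH+] = 0.005992/0.03812 = 0.1572 M.
Ka(C5H5NH+) = Kw/Kb = 1.0e-14 / 1.7 x 10^-9 = 5.88e-6.
[H^+] = sqrt(Ka x [C5H5NH+]) = sqrt(5.88e-6 x 0.1572) = 0.000962 M.
pH = -log(0.000962) = 3.02.

3.02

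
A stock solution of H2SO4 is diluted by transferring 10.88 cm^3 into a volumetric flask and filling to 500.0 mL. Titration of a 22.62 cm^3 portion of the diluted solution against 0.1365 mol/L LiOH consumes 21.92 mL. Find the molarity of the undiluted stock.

3.04 M

n(LiOH) = 0.1365 x 0.02192 = 0.002992 mol.
n(H2SO4) in the aliquot = 0.002992 x 1/2 = 0.001496 mol.
[diluted H2SO4] = 0.001496 / 0.02262 = 0.06614 M.
Dilution factor = 500.0/10.88 = 45.96, so [stock] = 0.06614 x 45.96 = 3.04 M.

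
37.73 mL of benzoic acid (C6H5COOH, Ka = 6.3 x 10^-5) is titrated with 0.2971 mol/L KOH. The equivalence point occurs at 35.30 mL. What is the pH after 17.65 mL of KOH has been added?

17.65 mL is exactly half the equivalence volume (35.30/2), i.e. the half-equivalence point.
There, n(HA) = n(A^-), so pH = pKa = -log(6.3 x 10^-5) = 4.20.

4.20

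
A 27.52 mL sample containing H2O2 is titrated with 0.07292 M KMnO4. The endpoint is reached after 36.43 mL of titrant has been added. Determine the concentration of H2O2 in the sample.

0.241 M

n(KMnO4) = 0.07292 x 0.03643 = 0.002656 mol.
From the balanced equation, 2 mol KMnO4 reacts with 5 mol H2O2, so n(H2O2) = 0.002656 x 5/2 = 0.006641 mol.
[H2O2] = 0.006641 / 0.02752 L = 0.241 M.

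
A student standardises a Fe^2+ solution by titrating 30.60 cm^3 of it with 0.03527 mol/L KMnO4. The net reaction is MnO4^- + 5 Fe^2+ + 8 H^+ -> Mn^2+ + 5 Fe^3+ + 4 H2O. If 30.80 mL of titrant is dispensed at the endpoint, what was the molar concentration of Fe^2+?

n(KMnO4) = 0.03527 x 0.03080 = 0.001086 mol.
From the balanced equation, 1 mol KMnO4 reacts with 5 mol Fe^2+, so n(Fe^2+) = 0.001086 x 5/1 = 0.005432 mol.
[Fe^2+] = 0.005432 / 0.03060 L = 0.178 M.

0.178 M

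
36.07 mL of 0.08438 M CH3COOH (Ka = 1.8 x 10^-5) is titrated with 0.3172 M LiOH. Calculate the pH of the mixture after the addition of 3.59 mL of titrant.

4.52

Initial n(CH3COOH) = 0.08438 x 0.03607 = 0.003044 mol.
n(LiOH) added = 0.3172 x 0.003590 = 0.001139 mol, converting that many moles of CH3COOH to CH3COO-.
Remaining n(CH3COOH) = 0.001905 mol; n(CH3COO-) = 0.001139 mol.
By Henderson-Hasselbalch, pH = pKa + log([A^-]/[HA]) = 4.74 + log(0.001139/0.001905) = 4.74 + (-0.22) = 4.52.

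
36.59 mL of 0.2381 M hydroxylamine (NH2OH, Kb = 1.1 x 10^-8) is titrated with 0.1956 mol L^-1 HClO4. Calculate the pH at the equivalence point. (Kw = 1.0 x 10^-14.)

3.51

n(NH2OH) = 0.2381 x 0.03659 = 0.008712 mol; V(HClO4) at equivalence = 0.008712/0.1956 = 0.04454 L.
At equivalence the base is fully converted to NH3OH+; total volume = 0.08113 L, so [NH3OH+] = 0.008712/0.08113 = 0.1074 M.
Ka(NH3OH+) = Kw/Kb = 1.0e-14 / 1.1 x 10^-8 = 9.09e-7.
[H^+] = sqrt(Ka x [NH3OH+]) = sqrt(9.09e-7 x 0.1074) = 0.000312 M.
pH = -log(0.000312) = 3.51.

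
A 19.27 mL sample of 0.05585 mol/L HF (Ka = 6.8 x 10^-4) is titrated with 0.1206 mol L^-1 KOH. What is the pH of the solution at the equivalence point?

n(HF) = 0.05585 x 0.01927 = 0.001076 mol; V(KOH) at equivalence = 0.001076/0.1206 = 0.008924 L.
At equivalence all the acid is converted to F-; total volume = 0.01927 + 0.008924 = 0.02819 L, so [F-] = 0.001076/0.02819 = 0.03817 M.
Kb = Kw/Ka = 1.0e-14 / 6.8 x 10^-4 = 1.47e-11.
[OH^-] = sqrt(Kb x [F-]) = sqrt(1.47e-11 x 0.03817) = 7.49e-7 M.
pOH = 6.13, so pH = 14.00 - 6.13 = 7.87.

7.87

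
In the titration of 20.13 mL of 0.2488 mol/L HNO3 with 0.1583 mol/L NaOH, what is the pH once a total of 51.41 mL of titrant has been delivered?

12.64

n(acid) = 0.2488 x 0.02013 = 0.005008 mol; n(NaOH) added = 0.1583 x 0.05141 = 0.008138 mol.
Base is in excess by 0.008138 - 0.005008 = 0.003130 mol in a total volume of 0.07154 L.
[OH^-] = 0.003130/0.07154 = 0.04375 M, so pOH = 1.36 and pH = 14.00 - 1.36 = 12.64.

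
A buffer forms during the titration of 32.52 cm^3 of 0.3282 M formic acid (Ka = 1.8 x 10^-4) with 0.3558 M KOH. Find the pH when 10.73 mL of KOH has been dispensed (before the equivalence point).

Initial n(HCOOH) = 0.3282 x 0.03252 = 0.01067 mol.
n(KOH) added = 0.3558 x 0.01073 = 0.003818 mol, converting that many moles of HCOOH to HCOO-.
Remaining n(HCOOH) = 0.006855 mol; n(HCOO-) = 0.003818 mol.
By Henderson-Hasselbalch, pH = pKa + log([A^-]/[HA]) = 3.74 + log(0.003818/0.006855) = 3.74 + (-0.25) = 3.49.

3.49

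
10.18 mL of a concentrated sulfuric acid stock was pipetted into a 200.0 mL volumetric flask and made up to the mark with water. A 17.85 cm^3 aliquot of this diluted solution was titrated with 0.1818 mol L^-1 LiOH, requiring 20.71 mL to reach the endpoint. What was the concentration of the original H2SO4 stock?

2.07 M

n(LiOH) = 0.1818 x 0.02071 = 0.003765 mol.
n(H2SO4) in the aliquot = 0.003765 x 1/2 = 0.001883 mol.
[diluted H2SO4] = 0.001883 / 0.01785 = 0.1055 M.
Dilution factor = 200.0/10.18 = 19.65, so [stock] = 0.1055 x 19.65 = 2.07 M.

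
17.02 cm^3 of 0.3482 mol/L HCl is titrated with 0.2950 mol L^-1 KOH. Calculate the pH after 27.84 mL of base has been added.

n(acid) = 0.3482 x 0.01702 = 0.005926 mol; n(KOH) added = 0.2950 x 0.02784 = 0.008213 mol.
Base is in excess by 0.008213 - 0.005926 = 0.002286 mol in a total volume of 0.04486 L.
[OH^-] = 0.002286/0.04486 = 0.05097 M, so pOH = 1.29 and pH = 14.00 - 1.29 = 12.71.

12.71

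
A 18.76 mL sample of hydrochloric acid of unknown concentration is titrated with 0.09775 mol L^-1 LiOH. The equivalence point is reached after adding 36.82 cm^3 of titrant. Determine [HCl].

n(LiOH) delivered = 0.09775 x 0.03682 = 0.003599 mol.
For a 1:1 reaction, n(HCl) = 0.003599 mol.
[HCl] = 0.003599 mol / 0.01876 L = 0.192 M.

0.192 M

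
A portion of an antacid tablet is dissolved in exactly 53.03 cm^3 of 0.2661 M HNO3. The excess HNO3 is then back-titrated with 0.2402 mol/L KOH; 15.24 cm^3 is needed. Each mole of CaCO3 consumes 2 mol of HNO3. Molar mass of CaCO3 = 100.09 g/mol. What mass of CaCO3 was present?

0.523 g

Total n(HNO3) added = 0.2661 x 0.05303 = 0.01411 mol.
n(KOH) used = 0.2402 x 0.01524 = 0.003661 mol, which equals the excess n(HNO3).
So n(HNO3) consumed by the sample = 0.01411 - 0.003661 = 0.01045 mol.
n(CaCO3) = 0.01045 / 2 = 0.005225 mol.
mass = 0.005225 mol x 100.09 g/mol = 0.523 g.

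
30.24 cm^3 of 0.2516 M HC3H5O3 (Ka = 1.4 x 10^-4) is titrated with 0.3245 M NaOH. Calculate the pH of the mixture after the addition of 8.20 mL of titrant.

Initial n(HC3H5O3) = 0.2516 x 0.03024 = 0.007608 mol.
n(NaOH) added = 0.3245 x 0.008200 = 0.002661 mol, converting that many moles of HC3H5O3 to C3H5O3-.
Remaining n(HC3H5O3) = 0.004947 mol; n(C3H5O3-) = 0.002661 mol.
By Henderson-Hasselbalch, pH = pKa + log([A^-]/[HA]) = 3.85 + log(0.002661/0.004947) = 3.85 + (-0.27) = 3.58.

3.58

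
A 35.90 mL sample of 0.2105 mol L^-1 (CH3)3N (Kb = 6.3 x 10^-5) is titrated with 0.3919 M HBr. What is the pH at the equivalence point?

n((CH3)3N) = 0.2105 x 0.03590 = 0.007557 mol; V(HBr) at equivalence = 0.007557/0.3919 = 0.01928 L.
At equivalence the base is fully converted to (CH3)3NH+; total volume = 0.05518 L, so [(CH3)3NH+] = 0.007557/0.05518 = 0.1369 M.
Ka((CH3)3NH+) = Kw/Kb = 1.0e-14 / 6.3 x 10^-5 = 1.59e-10.
[H^+] = sqrt(Ka x [(CH3)3NH+]) = sqrt(1.59e-10 x 0.1369) = 4.66e-6 M.
pH = -log(4.66e-6) = 5.33.

5.33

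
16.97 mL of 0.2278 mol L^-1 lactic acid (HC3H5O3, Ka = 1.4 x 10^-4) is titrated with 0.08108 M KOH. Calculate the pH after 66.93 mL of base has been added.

12.27

n(acid) = 0.2278 x 0.01697 = 0.003866 mol; n(KOH) added = 0.08108 x 0.06693 = 0.005427 mol.
Base is in excess by 0.005427 - 0.003866 = 0.001561 mol in a total volume of 0.08390 L.
[OH^-] = 0.001561/0.08390 = 0.01860 M, so pOH = 1.73 and pH = 14.00 - 1.73 = 12.27.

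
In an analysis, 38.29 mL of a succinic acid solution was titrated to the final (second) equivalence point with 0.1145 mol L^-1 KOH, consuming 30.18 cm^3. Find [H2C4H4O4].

0.0451 M

n(KOH) = 0.1145 x 0.03018 = 0.003456 mol.
At the final (second) equivalence point, 2 mol OH^- react per mol H2C4H4O4, so n(H2C4H4O4) = 0.003456 / 2 = 0.001728 mol.
[H2C4H4O4] = 0.001728 / 0.03829 L = 0.0451 M.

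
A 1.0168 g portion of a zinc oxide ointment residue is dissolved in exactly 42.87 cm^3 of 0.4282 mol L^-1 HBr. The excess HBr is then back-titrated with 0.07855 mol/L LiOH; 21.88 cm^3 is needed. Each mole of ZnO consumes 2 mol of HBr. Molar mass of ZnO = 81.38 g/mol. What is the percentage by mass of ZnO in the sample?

66.6%

Total n(HBr) added = 0.4282 x 0.04287 = 0.01836 mol.
n(LiOH) used = 0.07855 x 0.02188 = 0.001719 mol, which equals the excess n(HBr).
So n(HBr) consumed by the sample = 0.01836 - 0.001719 = 0.01664 mol.
n(ZnO) = 0.01664 / 2 = 0.008319 mol.
mass ZnO = 0.008319 x 81.38 = 0.6770 g, so %ZnO = 0.6770/1.0168 x 100 = 66.6%.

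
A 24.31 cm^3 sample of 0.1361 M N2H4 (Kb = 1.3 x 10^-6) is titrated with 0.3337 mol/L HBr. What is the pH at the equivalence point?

4.56

n(N2H4) = 0.1361 x 0.02431 = 0.003309 mol; V(HBr) at equivalence = 0.003309/0.3337 = 0.009915 L.
At equivalence the base is fully converted to N2H5+; total volume = 0.03422 L, so [N2H5+] = 0.003309/0.03422 = 0.09667 M.
Ka(N2H5+) = Kw/Kb = 1.0e-14 / 1.3 x 10^-6 = 7.69e-9.
[H^+] = sqrt(Ka x [N2H5+]) = sqrt(7.69e-9 x 0.09667) = 2.73e-5 M.
pH = -log(2.73e-5) = 4.56.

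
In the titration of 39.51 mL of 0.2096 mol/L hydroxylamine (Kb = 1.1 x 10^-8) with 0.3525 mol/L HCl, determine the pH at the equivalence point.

n(NH2OH) = 0.2096 x 0.03951 = 0.008281 mol; V(HCl) at equivalence = 0.008281/0.3525 = 0.02349 L.
At equivalence the base is fully converted to NH3OH+; total volume = 0.06300 L, so [NH3OH+] = 0.008281/0.06300 = 0.1314 M.
Ka(NH3OH+) = Kw/Kb = 1.0e-14 / 1.1 x 10^-8 = 9.09e-7.
[H^+] = sqrt(Ka x [NH3OH+]) = sqrt(9.09e-7 x 0.1314) = 0.000346 M.
pH = -log(0.000346) = 3.46.

3.46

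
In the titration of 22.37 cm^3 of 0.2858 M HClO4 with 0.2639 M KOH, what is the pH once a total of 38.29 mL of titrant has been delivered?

12.79

n(acid) = 0.2858 x 0.02237 = 0.006393 mol; n(KOH) added = 0.2639 x 0.03829 = 0.01010 mol.
Base is in excess by 0.01010 - 0.006393 = 0.003711 mol in a total volume of 0.06066 L.
[OH^-] = 0.003711/0.06066 = 0.06118 M, so pOH = 1.21 and pH = 14.00 - 1.21 = 12.79.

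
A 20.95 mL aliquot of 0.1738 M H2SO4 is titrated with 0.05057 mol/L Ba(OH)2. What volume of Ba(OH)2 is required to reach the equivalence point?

72.0 mL

n(H2SO4) = 0.1738 mol/L x 0.02095 L = 0.003641 mol.
At equivalence n(Ba(OH)2) = n(H2SO4) = 0.003641 mol.
V(Ba(OH)2) = 0.003641 / 0.05057 = 0.07200 L = 72.0 mL.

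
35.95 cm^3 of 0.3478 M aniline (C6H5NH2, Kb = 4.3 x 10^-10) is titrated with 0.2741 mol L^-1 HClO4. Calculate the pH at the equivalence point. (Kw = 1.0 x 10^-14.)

2.72

n(C6H5NH2) = 0.3478 x 0.03595 = 0.01250 mol; V(HClO4) at equivalence = 0.01250/0.2741 = 0.04562 L.
At equivalence the base is fully converted to C6H5NH3+; total volume = 0.08157 L, so [C6H5NH3+] = 0.01250/0.08157 = 0.1533 M.
Ka(C6H5NH3+) = Kw/Kb = 1.0e-14 / 4.3 x 10^-10 = 2.33e-5.
[H^+] = sqrt(Ka x [C6H5NH3+]) = sqrt(2.33e-5 x 0.1533) = 0.00189 M.
pH = -log(0.00189) = 2.72.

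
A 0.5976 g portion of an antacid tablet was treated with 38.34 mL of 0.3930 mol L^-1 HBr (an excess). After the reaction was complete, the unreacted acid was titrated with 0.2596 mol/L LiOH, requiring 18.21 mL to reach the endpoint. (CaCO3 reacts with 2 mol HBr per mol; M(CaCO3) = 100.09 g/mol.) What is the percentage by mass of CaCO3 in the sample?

Total n(HBr) added = 0.3930 x 0.03834 = 0.01507 mol.
n(LiOH) used = 0.2596 x 0.01821 = 0.004727 mol, which equals the excess n(HBr).
So n(HBr) consumed by the sample = 0.01507 - 0.004727 = 0.01034 mol.
n(CaCO3) = 0.01034 / 2 = 0.005170 mol.
mass CaCO3 = 0.005170 x 100.09 = 0.5175 g, so %CaCO3 = 0.5175/0.5976 x 100 = 86.6%.

86.6%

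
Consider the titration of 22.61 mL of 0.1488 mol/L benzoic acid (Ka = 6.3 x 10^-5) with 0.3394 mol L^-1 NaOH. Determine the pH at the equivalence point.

8.61

n(C6H5COOH) = 0.1488 x 0.02261 = 0.003364 mol; V(NaOH) at equivalence = 0.003364/0.3394 = 0.009913 L.
At equivalence all the acid is converted to C6H5COO-; total volume = 0.02261 + 0.009913 = 0.03252 L, so [C6H5COO-] = 0.003364/0.03252 = 0.1034 M.
Kb = Kw/Ka = 1.0e-14 / 6.3 x 10^-5 = 1.59e-10.
[OH^-] = sqrt(Kb x [C6H5COO-]) = sqrt(1.59e-10 x 0.1034) = 4.05e-6 M.
pOH = 5.39, so pH = 14.00 - 5.39 = 8.61.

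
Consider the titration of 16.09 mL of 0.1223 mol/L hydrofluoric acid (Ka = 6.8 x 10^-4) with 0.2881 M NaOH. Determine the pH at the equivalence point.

n(HF) = 0.1223 x 0.01609 = 0.001968 mol; V(NaOH) at equivalence = 0.001968/0.2881 = 0.006830 L.
At equivalence all the acid is converted to F-; total volume = 0.01609 + 0.006830 = 0.02292 L, so [F-] = 0.001968/0.02292 = 0.08585 M.
Kb = Kw/Ka = 1.0e-14 / 6.8 x 10^-4 = 1.47e-11.
[OH^-] = sqrt(Kb x [F-]) = sqrt(1.47e-11 x 0.08585) = 1.12e-6 M.
pOH = 5.95, so pH = 14.00 - 5.95 = 8.05.

8.05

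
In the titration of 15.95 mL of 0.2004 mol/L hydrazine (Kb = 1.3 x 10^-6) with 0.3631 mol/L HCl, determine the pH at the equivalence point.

4.50

n(N2H4) = 0.2004 x 0.01595 = 0.003196 mol; V(HCl) at equivalence = 0.003196/0.3631 = 0.008803 L.
At equivalence the base is fully converted to N2H5+; total volume = 0.02475 L, so [N2H5+] = 0.003196/0.02475 = 0.1291 M.
Ka(N2H5+) = Kw/Kb = 1.0e-14 / 1.3 x 10^-6 = 7.69e-9.
[H^+] = sqrt(Ka x [N2H5+]) = sqrt(7.69e-9 x 0.1291) = 3.15e-5 M.
pH = -log(3.15e-5) = 4.50.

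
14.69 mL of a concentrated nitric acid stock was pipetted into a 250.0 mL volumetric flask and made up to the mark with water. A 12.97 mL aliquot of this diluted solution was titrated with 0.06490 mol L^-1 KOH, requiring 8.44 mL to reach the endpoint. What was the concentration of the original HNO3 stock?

0.719 M

n(KOH) = 0.06490 x 0.008440 = 0.0005478 mol.
n(HNO3) in the aliquot = 0.0005478 mol.
[diluted HNO3] = 0.0005478 / 0.01297 = 0.04223 M.
Dilution factor = 250.0/14.69 = 17.02, so [stock] = 0.04223 x 17.02 = 0.719 M.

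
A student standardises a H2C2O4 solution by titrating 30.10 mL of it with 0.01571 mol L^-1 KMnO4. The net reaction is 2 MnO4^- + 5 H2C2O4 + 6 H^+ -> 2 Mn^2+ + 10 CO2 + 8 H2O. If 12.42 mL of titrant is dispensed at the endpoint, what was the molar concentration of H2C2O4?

0.0162 M

n(KMnO4) = 0.01571 x 0.01242 = 0.0001951 mol.
From the balanced equation, 2 mol KMnO4 reacts with 5 mol H2C2O4, so n(H2C2O4) = 0.0001951 x 5/2 = 0.0004878 mol.
[H2C2O4] = 0.0004878 / 0.03010 L = 0.0162 M.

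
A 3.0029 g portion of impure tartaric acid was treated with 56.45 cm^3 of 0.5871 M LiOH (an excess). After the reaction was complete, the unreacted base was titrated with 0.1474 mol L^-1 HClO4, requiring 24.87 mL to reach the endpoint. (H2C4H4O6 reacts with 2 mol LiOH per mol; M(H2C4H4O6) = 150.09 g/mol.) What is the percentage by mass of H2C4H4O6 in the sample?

Total n(LiOH) added = 0.5871 x 0.05645 = 0.03314 mol.
n(HClO4) used = 0.1474 x 0.02487 = 0.003666 mol, which equals the excess n(LiOH).
So n(LiOH) consumed by the sample = 0.03314 - 0.003666 = 0.02948 mol.
n(H2C4H4O6) = 0.02948 / 2 = 0.01474 mol.
mass H2C4H4O6 = 0.01474 x 150.09 = 2.212 g, so %H2C4H4O6 = 2.212/3.0029 x 100 = 73.7%.

73.7%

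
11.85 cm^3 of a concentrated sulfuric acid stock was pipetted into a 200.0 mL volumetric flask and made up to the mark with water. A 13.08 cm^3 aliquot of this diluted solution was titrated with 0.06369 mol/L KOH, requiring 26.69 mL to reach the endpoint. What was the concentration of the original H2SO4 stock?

1.10 M

n(KOH) = 0.06369 x 0.02669 = 0.001700 mol.
n(H2SO4) in the aliquot = 0.001700 x 1/2 = 0.0008499 mol.
[diluted H2SO4] = 0.0008499 / 0.01308 = 0.06498 M.
Dilution factor = 200.0/11.85 = 16.88, so [stock] = 0.06498 x 16.88 = 1.10 M.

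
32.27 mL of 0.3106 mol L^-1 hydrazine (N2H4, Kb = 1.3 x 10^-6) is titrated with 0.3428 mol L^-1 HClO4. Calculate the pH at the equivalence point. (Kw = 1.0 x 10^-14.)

n(N2H4) = 0.3106 x 0.03227 = 0.01002 mol; V(HClO4) at equivalence = 0.01002/0.3428 = 0.02924 L.
At equivalence the base is fully converted to N2H5+; total volume = 0.06151 L, so [N2H5+] = 0.01002/0.06151 = 0.1630 M.
Ka(N2H5+) = Kw/Kb = 1.0e-14 / 1.3 x 10^-6 = 7.69e-9.
[H^+] = sqrt(Ka x [N2H5+]) = sqrt(7.69e-9 x 0.1630) = 3.54e-5 M.
pH = -log(3.54e-5) = 4.45.

4.45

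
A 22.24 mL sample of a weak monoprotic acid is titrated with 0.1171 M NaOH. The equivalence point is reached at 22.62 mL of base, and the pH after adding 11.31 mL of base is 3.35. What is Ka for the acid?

4.5 x 10^-4

11.31 mL is half of the equivalence volume, so this is the half-equivalence point where [HA] = [A^-].
At half-equivalence pH = pKa, so pKa = 3.35.
Ka = 10^(-3.35) = 4.5 x 10^-4.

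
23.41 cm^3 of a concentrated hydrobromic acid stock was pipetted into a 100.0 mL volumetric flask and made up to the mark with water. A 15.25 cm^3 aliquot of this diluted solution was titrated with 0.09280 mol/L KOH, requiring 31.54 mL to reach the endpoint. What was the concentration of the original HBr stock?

0.820 M

n(KOH) = 0.09280 x 0.03154 = 0.002927 mol.
n(HBr) in the aliquot = 0.002927 mol.
[diluted HBr] = 0.002927 / 0.01525 = 0.1919 M.
Dilution factor = 100.0/23.41 = 4.272, so [stock] = 0.1919 x 4.272 = 0.820 M.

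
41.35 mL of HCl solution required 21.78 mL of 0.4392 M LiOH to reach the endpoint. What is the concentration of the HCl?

n(LiOH) delivered = 0.4392 x 0.02178 = 0.009566 mol.
For a 1:1 reaction, n(HCl) = 0.009566 mol.
[HCl] = 0.009566 mol / 0.04135 L = 0.231 M.

0.231 M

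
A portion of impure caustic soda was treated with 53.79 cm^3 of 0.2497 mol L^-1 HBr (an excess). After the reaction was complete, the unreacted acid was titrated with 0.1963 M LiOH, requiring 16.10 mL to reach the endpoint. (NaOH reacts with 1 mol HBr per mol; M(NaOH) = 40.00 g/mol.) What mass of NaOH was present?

0.411 g

Total n(HBr) added = 0.2497 x 0.05379 = 0.01343 mol.
n(LiOH) used = 0.1963 x 0.01610 = 0.003160 mol, which equals the excess n(HBr).
So n(HBr) consumed by the sample = 0.01343 - 0.003160 = 0.01027 mol.
n(NaOH) = 0.01027 / 1 = 0.01027 mol.
mass = 0.01027 mol x 40.00 g/mol = 0.411 g.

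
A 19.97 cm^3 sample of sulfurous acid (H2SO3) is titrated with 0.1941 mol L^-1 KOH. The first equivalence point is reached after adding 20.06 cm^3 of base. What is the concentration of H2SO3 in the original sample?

n(KOH) = 0.1941 x 0.02006 = 0.003894 mol.
At the first equivalence point, 1 mol OH^- react per mol H2SO3, so n(H2SO3) = 0.003894 / 1 = 0.003894 mol.
[H2SO3] = 0.003894 / 0.01997 L = 0.195 M.

0.195 M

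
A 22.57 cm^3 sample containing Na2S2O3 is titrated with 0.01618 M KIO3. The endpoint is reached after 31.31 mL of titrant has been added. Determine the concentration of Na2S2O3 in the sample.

0.135 M

n(KIO3) = 0.01618 x 0.03131 = 0.0005066 mol.
From the balanced equation, 1 mol KIO3 reacts with 6 mol Na2S2O3, so n(Na2S2O3) = 0.0005066 x 6/1 = 0.003040 mol.
[Na2S2O3] = 0.003040 / 0.02257 L = 0.135 M.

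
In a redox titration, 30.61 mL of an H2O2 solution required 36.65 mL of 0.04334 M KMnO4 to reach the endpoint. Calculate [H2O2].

n(KMnO4) = 0.04334 x 0.03665 = 0.001588 mol.
From the balanced equation, 2 mol KMnO4 reacts with 5 mol H2O2, so n(H2O2) = 0.001588 x 5/2 = 0.003971 mol.
[H2O2] = 0.003971 / 0.03061 L = 0.130 M.

0.130 M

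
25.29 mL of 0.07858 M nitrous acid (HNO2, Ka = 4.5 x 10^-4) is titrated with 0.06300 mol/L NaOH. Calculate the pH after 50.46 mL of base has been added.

n(acid) = 0.07858 x 0.02529 = 0.001987 mol; n(NaOH) added = 0.06300 x 0.05046 = 0.003179 mol.
Base is in excess by 0.003179 - 0.001987 = 0.001192 mol in a total volume of 0.07575 L.
[OH^-] = 0.001192/0.07575 = 0.01573 M, so pOH = 1.80 and pH = 14.00 - 1.80 = 12.20.

12.20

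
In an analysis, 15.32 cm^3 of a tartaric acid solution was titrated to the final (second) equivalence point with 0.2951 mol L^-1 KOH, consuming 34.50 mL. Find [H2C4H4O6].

0.332 M

n(KOH) = 0.2951 x 0.03450 = 0.01018 mol.
At the final (second) equivalence point, 2 mol OH^- react per mol H2C4H4O6, so n(H2C4H4O6) = 0.01018 / 2 = 0.005090 mol.
[H2C4H4O6] = 0.005090 / 0.01532 L = 0.332 M.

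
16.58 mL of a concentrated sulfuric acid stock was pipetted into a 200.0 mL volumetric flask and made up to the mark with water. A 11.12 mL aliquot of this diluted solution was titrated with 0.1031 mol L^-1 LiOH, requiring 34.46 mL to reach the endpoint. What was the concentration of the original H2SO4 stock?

1.93 M

n(LiOH) = 0.1031 x 0.03446 = 0.003553 mol.
n(H2SO4) in the aliquot = 0.003553 x 1/2 = 0.001776 mol.
[diluted H2SO4] = 0.001776 / 0.01112 = 0.1597 M.
Dilution factor = 200.0/16.58 = 12.06, so [stock] = 0.1597 x 12.06 = 1.93 M.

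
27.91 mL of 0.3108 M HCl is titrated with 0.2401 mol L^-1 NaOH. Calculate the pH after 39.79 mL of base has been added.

n(acid) = 0.3108 x 0.02791 = 0.008674 mol; n(NaOH) added = 0.2401 x 0.03979 = 0.009554 mol.
Base is in excess by 0.009554 - 0.008674 = 0.0008792 mol in a total volume of 0.06770 L.
[OH^-] = 0.0008792/0.06770 = 0.01299 M, so pOH = 1.89 and pH = 14.00 - 1.89 = 12.11.

12.11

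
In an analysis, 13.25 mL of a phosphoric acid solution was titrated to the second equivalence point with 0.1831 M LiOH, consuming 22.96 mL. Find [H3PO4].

n(LiOH) = 0.1831 x 0.02296 = 0.004204 mol.
At the second equivalence point, 2 mol OH^- react per mol H3PO4, so n(H3PO4) = 0.004204 / 2 = 0.002102 mol.
[H3PO4] = 0.002102 / 0.01325 L = 0.159 M.

0.159 M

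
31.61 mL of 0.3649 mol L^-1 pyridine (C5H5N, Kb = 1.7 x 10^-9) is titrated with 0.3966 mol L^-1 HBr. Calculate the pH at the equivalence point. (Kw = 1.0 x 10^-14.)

2.98

n(C5H5N) = 0.3649 x 0.03161 = 0.01153 mol; V(HBr) at equivalence = 0.01153/0.3966 = 0.02908 L.
At equivalence the base is fully converted to C5H5NH+; total volume = 0.06069 L, so [C5H5NH+] = 0.01153/0.06069 = 0.1900 M.
Ka(C5H5NH+) = Kw/Kb = 1.0e-14 / 1.7 x 10^-9 = 5.88e-6.
[H^+] = sqrt(Ka x [C5H5NH+]) = sqrt(5.88e-6 x 0.1900) = 0.00106 M.
pH = -log(0.00106) = 2.98.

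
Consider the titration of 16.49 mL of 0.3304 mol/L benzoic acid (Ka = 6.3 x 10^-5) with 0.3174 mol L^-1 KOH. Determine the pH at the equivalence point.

8.70

n(C6H5COOH) = 0.3304 x 0.01649 = 0.005448 mol; V(KOH) at equivalence = 0.005448/0.3174 = 0.01717 L.
At equivalence all the acid is converted to C6H5COO-; total volume = 0.01649 + 0.01717 = 0.03366 L, so [C6H5COO-] = 0.005448/0.03366 = 0.1619 M.
Kb = Kw/Ka = 1.0e-14 / 6.3 x 10^-5 = 1.59e-10.
[OH^-] = sqrt(Kb x [C6H5COO-]) = sqrt(1.59e-10 x 0.1619) = 5.07e-6 M.
pOH = 5.30, so pH = 14.00 - 5.30 = 8.70.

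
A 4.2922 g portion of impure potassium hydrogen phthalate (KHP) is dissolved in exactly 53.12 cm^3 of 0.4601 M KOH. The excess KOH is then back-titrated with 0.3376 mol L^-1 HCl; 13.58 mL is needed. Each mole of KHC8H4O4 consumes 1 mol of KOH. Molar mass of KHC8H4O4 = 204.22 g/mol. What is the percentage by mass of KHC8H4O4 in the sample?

Total n(KOH) added = 0.4601 x 0.05312 = 0.02444 mol.
n(HCl) used = 0.3376 x 0.01358 = 0.004585 mol, which equals the excess n(KOH).
So n(KOH) consumed by the sample = 0.02444 - 0.004585 = 0.01986 mol.
n(KHC8H4O4) = 0.01986 / 1 = 0.01986 mol.
mass KHC8H4O4 = 0.01986 x 204.22 = 4.055 g, so %KHC8H4O4 = 4.055/4.2922 x 100 = 94.5%.

94.5%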